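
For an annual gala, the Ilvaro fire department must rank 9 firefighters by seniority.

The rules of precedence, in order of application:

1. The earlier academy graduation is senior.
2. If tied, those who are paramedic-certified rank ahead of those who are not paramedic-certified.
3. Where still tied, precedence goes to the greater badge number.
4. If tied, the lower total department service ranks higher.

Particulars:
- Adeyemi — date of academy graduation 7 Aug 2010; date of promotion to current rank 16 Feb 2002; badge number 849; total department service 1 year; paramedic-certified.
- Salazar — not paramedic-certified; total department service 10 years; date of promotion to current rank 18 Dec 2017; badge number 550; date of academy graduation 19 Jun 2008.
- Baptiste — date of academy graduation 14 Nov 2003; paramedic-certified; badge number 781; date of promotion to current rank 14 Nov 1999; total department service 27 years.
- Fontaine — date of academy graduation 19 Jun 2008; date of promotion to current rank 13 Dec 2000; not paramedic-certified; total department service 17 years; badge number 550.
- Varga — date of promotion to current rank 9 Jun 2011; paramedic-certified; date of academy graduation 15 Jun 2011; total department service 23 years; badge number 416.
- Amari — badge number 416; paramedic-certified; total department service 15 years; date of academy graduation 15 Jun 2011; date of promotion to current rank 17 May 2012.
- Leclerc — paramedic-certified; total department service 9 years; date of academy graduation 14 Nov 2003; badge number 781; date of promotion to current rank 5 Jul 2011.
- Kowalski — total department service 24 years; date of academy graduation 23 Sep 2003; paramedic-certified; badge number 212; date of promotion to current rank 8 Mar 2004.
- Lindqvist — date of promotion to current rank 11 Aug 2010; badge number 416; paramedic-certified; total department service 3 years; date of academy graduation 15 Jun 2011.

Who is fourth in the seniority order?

Salazar

By date of academy graduation (earlier first): Kowalski (23 Sep 2003); then Leclerc and Baptiste (both 14 Nov 2003); then Salazar and Fontaine (both 19 Jun 2008); then Adeyemi (7 Aug 2010); then Lindqvist, Amari and Varga (each 15 Jun 2011).
Leclerc and Baptiste are each paramedic-certified, so the next rule applies.
Leclerc and Baptiste both have badge number 781, so the next rule applies.
Among Leclerc and Baptiste, by total department service (lower first): Leclerc (9 years) before Baptiste (27 years).
Salazar and Fontaine are each not paramedic-certified, so the next rule applies.
Salazar and Fontaine both have badge number 550, so the next rule applies.
Among Salazar and Fontaine, by total department service (lower first): Salazar (10 years) before Fontaine (17 years).
Lindqvist, Amari and Varga are each paramedic-certified, so the next rule applies.
Lindqvist, Amari and Varga all have badge number 416, so the next rule applies.
Among Lindqvist, Amari and Varga, by total department service (lower first): Lindqvist (3 years) before Amari (15 years) before Varga (23 years).
Order: Kowalski, Leclerc, Baptiste, Salazar, Fontaine, Adeyemi, Lindqvist, Amari, Varga.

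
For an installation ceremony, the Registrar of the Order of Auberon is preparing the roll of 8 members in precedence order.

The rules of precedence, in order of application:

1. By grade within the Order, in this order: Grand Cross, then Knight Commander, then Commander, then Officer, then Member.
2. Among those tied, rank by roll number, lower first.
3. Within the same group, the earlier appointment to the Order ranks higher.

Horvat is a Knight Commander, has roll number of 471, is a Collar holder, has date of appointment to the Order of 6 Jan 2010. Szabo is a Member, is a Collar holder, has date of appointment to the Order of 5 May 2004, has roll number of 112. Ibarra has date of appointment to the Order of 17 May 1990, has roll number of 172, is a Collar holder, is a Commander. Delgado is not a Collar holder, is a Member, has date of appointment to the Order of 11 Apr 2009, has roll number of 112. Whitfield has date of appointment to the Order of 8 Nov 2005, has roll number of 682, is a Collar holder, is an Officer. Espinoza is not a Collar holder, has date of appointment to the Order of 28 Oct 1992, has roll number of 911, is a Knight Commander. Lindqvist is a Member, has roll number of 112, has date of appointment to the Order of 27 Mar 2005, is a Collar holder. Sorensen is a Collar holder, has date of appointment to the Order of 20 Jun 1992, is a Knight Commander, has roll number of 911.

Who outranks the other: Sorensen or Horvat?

By grade within the Order: Horvat, Sorensen and Espinoza (Knight Commander); then Ibarra (Commander); then Whitfield (Officer); then Szabo, Lindqvist and Delgado (Member).
Among Horvat, Sorensen and Espinoza, by roll number (lower first): Horvat (471) before Sorensen and Espinoza (911).
Among Sorensen and Espinoza, by date of appointment to the Order (earlier first): Sorensen (20 Jun 1992) before Espinoza (28 Oct 1992).
Szabo, Lindqvist and Delgado all have roll number 112, so the next rule applies.
Among Szabo, Lindqvist and Delgado, by date of appointment to the Order (earlier first): Szabo (5 May 2004) before Lindqvist (27 Mar 2005) before Delgado (11 Apr 2009).
So Horvat takes precedence.

Horvat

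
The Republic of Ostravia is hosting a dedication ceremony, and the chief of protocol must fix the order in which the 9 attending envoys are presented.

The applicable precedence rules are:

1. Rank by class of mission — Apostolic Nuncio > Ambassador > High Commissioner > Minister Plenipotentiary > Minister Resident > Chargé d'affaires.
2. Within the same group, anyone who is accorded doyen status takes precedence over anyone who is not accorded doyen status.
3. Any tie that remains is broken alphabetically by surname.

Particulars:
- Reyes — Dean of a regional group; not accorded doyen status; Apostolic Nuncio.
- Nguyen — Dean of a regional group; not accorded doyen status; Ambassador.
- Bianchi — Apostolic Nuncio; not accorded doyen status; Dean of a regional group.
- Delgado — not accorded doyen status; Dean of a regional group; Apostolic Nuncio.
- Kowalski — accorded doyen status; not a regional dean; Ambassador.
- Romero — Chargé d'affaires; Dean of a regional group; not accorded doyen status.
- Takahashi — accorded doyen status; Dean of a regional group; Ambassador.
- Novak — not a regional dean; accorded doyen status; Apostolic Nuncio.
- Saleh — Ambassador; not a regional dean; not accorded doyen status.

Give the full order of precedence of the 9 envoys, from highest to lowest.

Novak, Bianchi, Delgado, Reyes, Kowalski, Takahashi, Nguyen, Saleh, Romero

By class of mission: Novak, Bianchi, Delgado and Reyes (Apostolic Nuncio); then Kowalski, Takahashi, Nguyen and Saleh (Ambassador); then Romero (Chargé d'affaires).
Among Novak, Bianchi, Delgado and Reyes, accorded doyen status before not accorded doyen status: Novak (accorded doyen status) before Bianchi, Delgado and Reyes (not accorded doyen status).
Among Bianchi, Delgado and Reyes, alphabetically by surname: Bianchi before Delgado before Reyes.
Among Kowalski, Takahashi, Nguyen and Saleh, accorded doyen status before not accorded doyen status: Kowalski and Takahashi (accorded doyen status) before Nguyen and Saleh (not accorded doyen status).
Among Kowalski and Takahashi, alphabetically by surname: Kowalski before Takahashi.
Among Nguyen and Saleh, alphabetically by surname: Nguyen before Saleh.
Full order: Novak, Bianchi, Delgado, Reyes, Kowalski, Takahashi, Nguyen, Saleh, Romero.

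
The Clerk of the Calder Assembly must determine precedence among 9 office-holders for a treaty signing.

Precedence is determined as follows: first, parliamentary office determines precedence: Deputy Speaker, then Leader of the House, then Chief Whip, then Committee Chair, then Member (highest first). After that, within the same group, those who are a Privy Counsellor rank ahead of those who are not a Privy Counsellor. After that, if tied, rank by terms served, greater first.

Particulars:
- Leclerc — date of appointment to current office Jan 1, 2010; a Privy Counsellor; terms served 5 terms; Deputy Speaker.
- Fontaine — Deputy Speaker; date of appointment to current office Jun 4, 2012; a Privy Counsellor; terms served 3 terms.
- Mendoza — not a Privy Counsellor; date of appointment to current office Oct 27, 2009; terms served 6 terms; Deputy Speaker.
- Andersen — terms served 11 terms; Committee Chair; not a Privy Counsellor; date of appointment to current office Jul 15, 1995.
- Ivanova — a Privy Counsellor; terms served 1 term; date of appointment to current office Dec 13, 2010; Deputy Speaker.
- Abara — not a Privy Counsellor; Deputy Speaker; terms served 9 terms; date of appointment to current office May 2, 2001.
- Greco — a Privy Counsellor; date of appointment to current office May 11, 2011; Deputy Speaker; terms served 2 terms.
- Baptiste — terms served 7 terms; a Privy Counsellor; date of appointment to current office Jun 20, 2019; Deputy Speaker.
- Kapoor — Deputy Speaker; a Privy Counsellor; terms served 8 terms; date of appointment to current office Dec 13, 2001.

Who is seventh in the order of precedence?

By parliamentary office: Kapoor, Baptiste, Leclerc, Fontaine, Greco, Ivanova, Abara and Mendoza (Deputy Speaker); then Andersen (Committee Chair).
Among Kapoor, Baptiste, Leclerc, Fontaine, Greco, Ivanova, Abara and Mendoza, a Privy Counsellor before not a Privy Counsellor: Kapoor, Baptiste, Leclerc, Fontaine, Greco and Ivanova (a Privy Counsellor) before Abara and Mendoza (not a Privy Counsellor).
Among Kapoor, Baptiste, Leclerc, Fontaine, Greco and Ivanova, by terms served (higher first): Kapoor (8 terms) before Baptiste (7 terms) before Leclerc (5 terms) before Fontaine (3 terms) before Greco (2 terms) before Ivanova (1 term).
Among Abara and Mendoza, by terms served (higher first): Abara (9 terms) before Mendoza (6 terms).
Order: Kapoor, Baptiste, Leclerc, Fontaine, Greco, Ivanova, Abara, Mendoza, Andersen.

Abara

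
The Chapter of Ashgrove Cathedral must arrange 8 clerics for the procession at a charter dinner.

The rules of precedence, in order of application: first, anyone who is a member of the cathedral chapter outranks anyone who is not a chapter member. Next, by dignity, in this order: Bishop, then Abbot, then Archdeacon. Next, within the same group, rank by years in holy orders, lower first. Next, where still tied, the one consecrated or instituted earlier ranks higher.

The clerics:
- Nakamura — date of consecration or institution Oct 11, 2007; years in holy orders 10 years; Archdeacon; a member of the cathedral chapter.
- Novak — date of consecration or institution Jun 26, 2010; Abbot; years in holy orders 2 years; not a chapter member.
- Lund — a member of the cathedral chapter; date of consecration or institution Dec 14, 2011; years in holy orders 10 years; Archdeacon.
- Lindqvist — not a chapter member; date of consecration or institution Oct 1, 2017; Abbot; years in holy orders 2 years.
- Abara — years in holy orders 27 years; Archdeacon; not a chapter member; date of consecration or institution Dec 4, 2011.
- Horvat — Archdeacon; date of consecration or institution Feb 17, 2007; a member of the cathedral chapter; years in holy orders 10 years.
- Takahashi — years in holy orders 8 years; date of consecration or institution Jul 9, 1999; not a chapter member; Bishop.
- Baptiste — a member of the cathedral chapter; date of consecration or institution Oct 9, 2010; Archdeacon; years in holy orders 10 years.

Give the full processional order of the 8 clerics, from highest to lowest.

By the first rule: Horvat, Nakamura, Baptiste and Lund (each a member of the cathedral chapter); then Takahashi, Novak, Lindqvist and Abara (each not a chapter member).
Horvat, Nakamura, Baptiste and Lund are each Archdeacon, so the next rule applies.
Horvat, Nakamura, Baptiste and Lund all have years in holy orders 10 years, so the next rule applies.
Among Horvat, Nakamura, Baptiste and Lund, by date of consecration or institution (earlier first): Horvat (Feb 17, 2007) before Nakamura (Oct 11, 2007) before Baptiste (Oct 9, 2010) before Lund (Dec 14, 2011).
Among Takahashi, Novak, Lindqvist and Abara, by dignity: Takahashi (Bishop) before Novak and Lindqvist (Abbot) before Abara (Archdeacon).
Novak and Lindqvist both have years in holy orders 2 years, so the next rule applies.
Among Novak and Lindqvist, by date of consecration or institution (earlier first): Novak (Jun 26, 2010) before Lindqvist (Oct 1, 2017).
Full order: Horvat, Nakamura, Baptiste, Lund, Takahashi, Novak, Lindqvist, Abara.

Horvat, Nakamura, Baptiste, Lund, Takahashi, Novak, Lindqvist, Abara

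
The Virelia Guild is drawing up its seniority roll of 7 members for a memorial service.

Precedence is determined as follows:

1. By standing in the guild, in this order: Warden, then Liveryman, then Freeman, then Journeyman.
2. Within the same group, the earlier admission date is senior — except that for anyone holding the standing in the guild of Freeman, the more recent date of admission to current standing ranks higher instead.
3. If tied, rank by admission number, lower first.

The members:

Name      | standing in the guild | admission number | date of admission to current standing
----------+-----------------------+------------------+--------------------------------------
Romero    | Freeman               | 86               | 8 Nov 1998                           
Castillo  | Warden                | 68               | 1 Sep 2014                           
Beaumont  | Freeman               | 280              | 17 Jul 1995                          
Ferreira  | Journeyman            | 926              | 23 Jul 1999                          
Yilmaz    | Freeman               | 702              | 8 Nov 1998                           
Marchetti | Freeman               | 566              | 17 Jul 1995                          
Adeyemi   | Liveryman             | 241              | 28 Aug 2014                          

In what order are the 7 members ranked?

Castillo, Adeyemi, Romero, Yilmaz, Beaumont, Marchetti, Ferreira

By standing in the guild: Castillo (Warden); then Adeyemi (Liveryman); then Romero, Yilmaz, Beaumont and Marchetti (Freeman); then Ferreira (Journeyman).
Among Romero, Yilmaz, Beaumont and Marchetti, by date of admission to current standing (later first) (reversed rule for this group): Romero and Yilmaz (8 Nov 1998) before Beaumont and Marchetti (17 Jul 1995).
Among Romero and Yilmaz, by admission number (lower first): Romero (86) before Yilmaz (702).
Among Beaumont and Marchetti, by admission number (lower first): Beaumont (280) before Marchetti (566).
Full order: Castillo, Adeyemi, Romero, Yilmaz, Beaumont, Marchetti, Ferreira.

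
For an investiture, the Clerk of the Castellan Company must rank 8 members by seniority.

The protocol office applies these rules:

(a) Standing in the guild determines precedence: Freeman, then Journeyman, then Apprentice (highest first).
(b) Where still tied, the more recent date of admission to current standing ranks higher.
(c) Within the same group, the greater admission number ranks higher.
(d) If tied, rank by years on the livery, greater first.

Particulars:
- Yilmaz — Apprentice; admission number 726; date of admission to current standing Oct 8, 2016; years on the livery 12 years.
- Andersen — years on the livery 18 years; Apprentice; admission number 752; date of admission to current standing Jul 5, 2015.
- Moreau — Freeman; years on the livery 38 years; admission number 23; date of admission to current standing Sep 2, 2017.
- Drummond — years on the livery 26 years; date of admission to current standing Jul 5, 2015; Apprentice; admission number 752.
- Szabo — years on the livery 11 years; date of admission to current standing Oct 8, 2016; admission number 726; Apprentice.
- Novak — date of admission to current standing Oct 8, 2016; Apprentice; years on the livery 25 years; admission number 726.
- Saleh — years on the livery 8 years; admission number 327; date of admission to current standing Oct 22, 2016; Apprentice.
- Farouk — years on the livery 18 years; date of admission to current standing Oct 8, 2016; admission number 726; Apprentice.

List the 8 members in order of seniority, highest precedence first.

By standing in the guild: Moreau (Freeman); then Saleh, Novak, Farouk, Yilmaz, Szabo, Drummond and Andersen (Apprentice).
Among Saleh, Novak, Farouk, Yilmaz, Szabo, Drummond and Andersen, by date of admission to current standing (later first): Saleh (Oct 22, 2016) before Novak, Farouk, Yilmaz and Szabo (Oct 8, 2016) before Drummond and Andersen (Jul 5, 2015).
Novak, Farouk, Yilmaz and Szabo all have admission number 726, so the next rule applies.
Among Novak, Farouk, Yilmaz and Szabo, by years on the livery (higher first): Novak (25 years) before Farouk (18 years) before Yilmaz (12 years) before Szabo (11 years).
Drummond and Andersen both have admission number 752, so the next rule applies.
Among Drummond and Andersen, by years on the livery (higher first): Drummond (26 years) before Andersen (18 years).
Full order: Moreau, Saleh, Novak, Farouk, Yilmaz, Szabo, Drummond, Andersen.

Moreau, Saleh, Novak, Farouk, Yilmaz, Szabo, Drummond, Andersen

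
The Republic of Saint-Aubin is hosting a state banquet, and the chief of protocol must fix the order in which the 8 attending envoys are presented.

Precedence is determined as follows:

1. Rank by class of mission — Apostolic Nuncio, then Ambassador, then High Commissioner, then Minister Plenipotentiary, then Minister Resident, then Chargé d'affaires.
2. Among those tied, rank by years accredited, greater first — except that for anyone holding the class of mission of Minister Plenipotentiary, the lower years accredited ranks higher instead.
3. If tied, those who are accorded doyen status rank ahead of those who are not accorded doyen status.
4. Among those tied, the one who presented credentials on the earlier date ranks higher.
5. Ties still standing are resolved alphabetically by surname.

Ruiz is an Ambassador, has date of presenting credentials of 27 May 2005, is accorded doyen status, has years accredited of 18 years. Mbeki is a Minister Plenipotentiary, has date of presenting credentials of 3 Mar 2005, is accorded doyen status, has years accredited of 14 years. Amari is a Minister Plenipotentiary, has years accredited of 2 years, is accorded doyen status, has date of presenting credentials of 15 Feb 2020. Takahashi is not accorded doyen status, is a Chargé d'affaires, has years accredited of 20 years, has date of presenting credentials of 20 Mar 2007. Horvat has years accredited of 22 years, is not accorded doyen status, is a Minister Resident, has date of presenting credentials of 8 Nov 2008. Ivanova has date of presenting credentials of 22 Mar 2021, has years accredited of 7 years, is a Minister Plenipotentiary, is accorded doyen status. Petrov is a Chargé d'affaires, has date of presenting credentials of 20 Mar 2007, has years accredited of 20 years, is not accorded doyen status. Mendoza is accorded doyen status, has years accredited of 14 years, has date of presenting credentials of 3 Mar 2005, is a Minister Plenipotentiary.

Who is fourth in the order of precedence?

By class of mission: Ruiz (Ambassador); then Amari, Ivanova, Mbeki and Mendoza (Minister Plenipotentiary); then Horvat (Minister Resident); then Petrov and Takahashi (Chargé d'affaires).
Among Amari, Ivanova, Mbeki and Mendoza, by years accredited (lower first) (reversed rule for this group): Amari (2 years) before Ivanova (7 years) before Mbeki and Mendoza (14 years).
Mbeki and Mendoza are each accorded doyen status, so the next rule applies.
Mbeki and Mendoza both have date of presenting credentials 3 Mar 2005, so the next rule applies.
Among Mbeki and Mendoza, alphabetically by surname: Mbeki before Mendoza.
Petrov and Takahashi both have years accredited 20 years, so the next rule applies.
Petrov and Takahashi are each not accorded doyen status, so the next rule applies.
Petrov and Takahashi both have date of presenting credentials 20 Mar 2007, so the next rule applies.
Among Petrov and Takahashi, alphabetically by surname: Petrov before Takahashi.
Order: Ruiz, Amari, Ivanova, Mbeki, Mendoza, Horvat, Petrov, Takahashi.

Mbeki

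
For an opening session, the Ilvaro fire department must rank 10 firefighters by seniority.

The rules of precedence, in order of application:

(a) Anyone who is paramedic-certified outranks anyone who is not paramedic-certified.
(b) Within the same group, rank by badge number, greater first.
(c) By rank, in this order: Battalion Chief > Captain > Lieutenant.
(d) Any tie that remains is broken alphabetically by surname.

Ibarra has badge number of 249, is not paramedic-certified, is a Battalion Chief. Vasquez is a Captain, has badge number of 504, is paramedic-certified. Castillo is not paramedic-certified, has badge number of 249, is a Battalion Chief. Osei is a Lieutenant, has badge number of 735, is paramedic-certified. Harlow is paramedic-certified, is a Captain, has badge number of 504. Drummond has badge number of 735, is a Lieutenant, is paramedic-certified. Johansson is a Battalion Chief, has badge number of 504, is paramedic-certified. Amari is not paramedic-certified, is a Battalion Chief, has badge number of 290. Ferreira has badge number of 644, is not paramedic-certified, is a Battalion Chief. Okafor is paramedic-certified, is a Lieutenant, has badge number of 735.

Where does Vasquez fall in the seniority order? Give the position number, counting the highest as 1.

6

By the first rule: Drummond, Okafor, Osei, Johansson, Harlow and Vasquez (each paramedic-certified); then Ferreira, Amari, Castillo and Ibarra (each not paramedic-certified).
Among Drummond, Okafor, Osei, Johansson, Harlow and Vasquez, by badge number (higher first): Drummond, Okafor and Osei (735) before Johansson, Harlow and Vasquez (504).
Drummond, Okafor and Osei are each Lieutenant, so the next rule applies.
Among Drummond, Okafor and Osei, alphabetically by surname: Drummond before Okafor before Osei.
Among Johansson, Harlow and Vasquez, by rank: Johansson (Battalion Chief) before Harlow and Vasquez (Captain).
Among Harlow and Vasquez, alphabetically by surname: Harlow before Vasquez.
Among Ferreira, Amari, Castillo and Ibarra, by badge number (higher first): Ferreira (644) before Amari (290) before Castillo and Ibarra (249).
Castillo and Ibarra are each Battalion Chief, so the next rule applies.
Among Castillo and Ibarra, alphabetically by surname: Castillo before Ibarra.
Order: Drummond, Okafor, Osei, Johansson, Harlow, Vasquez, Ferreira, Amari, Castillo, Ibarra. So position 6.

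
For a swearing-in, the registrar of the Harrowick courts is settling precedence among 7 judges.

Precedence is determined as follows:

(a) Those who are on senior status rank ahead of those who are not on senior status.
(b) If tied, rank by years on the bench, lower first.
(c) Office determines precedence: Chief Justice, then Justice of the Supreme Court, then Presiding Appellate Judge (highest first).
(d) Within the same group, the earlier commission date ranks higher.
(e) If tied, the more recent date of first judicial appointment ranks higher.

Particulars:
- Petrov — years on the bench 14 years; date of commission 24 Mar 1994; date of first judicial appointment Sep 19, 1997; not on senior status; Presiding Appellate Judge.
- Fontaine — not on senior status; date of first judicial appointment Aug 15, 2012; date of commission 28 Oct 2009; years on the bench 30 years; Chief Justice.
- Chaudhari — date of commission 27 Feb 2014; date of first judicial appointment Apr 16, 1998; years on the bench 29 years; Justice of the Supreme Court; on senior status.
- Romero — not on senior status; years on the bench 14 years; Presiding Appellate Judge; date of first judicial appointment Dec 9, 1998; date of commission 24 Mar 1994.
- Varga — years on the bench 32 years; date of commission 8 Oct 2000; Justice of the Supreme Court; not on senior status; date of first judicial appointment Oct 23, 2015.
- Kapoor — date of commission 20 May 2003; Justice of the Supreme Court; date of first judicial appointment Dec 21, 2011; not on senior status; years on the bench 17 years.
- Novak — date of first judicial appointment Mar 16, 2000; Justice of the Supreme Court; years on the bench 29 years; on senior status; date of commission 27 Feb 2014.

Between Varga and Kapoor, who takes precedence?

Kapoor

By the first rule: Novak and Chaudhari (both on senior status); then Romero, Petrov, Kapoor, Fontaine and Varga (each not on senior status).
Novak and Chaudhari both have years on the bench 29 years, so the next rule applies.
Novak and Chaudhari are each Justice of the Supreme Court, so the next rule applies.
Novak and Chaudhari both have date of commission 27 Feb 2014, so the next rule applies.
Among Novak and Chaudhari, by date of first judicial appointment (later first): Novak (Mar 16, 2000) before Chaudhari (Apr 16, 1998).
Among Romero, Petrov, Kapoor, Fontaine and Varga, by years on the bench (lower first): Romero and Petrov (14 years) before Kapoor (17 years) before Fontaine (30 years) before Varga (32 years).
Romero and Petrov are each Presiding Appellate Judge, so the next rule applies.
Romero and Petrov both have date of commission 24 Mar 1994, so the next rule applies.
Among Romero and Petrov, by date of first judicial appointment (later first): Romero (Dec 9, 1998) before Petrov (Sep 19, 1997).
So Kapoor takes precedence.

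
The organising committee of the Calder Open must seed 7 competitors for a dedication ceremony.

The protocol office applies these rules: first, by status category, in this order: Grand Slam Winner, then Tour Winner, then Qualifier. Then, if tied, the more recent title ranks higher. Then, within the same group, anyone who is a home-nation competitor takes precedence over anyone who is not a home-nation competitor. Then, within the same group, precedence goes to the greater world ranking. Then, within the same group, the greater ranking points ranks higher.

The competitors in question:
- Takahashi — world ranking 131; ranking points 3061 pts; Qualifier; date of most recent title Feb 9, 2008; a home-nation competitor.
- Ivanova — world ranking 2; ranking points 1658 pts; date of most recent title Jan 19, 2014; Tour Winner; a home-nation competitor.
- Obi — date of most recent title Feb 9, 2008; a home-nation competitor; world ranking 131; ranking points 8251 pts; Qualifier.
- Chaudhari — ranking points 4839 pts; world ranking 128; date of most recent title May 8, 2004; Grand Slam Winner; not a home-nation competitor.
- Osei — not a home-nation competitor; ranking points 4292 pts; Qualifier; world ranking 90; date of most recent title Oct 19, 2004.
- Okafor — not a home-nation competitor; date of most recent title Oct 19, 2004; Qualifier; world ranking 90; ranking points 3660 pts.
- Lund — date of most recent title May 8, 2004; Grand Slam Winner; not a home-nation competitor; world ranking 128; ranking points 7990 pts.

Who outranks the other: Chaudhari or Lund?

By status category: Lund and Chaudhari (Grand Slam Winner); then Ivanova (Tour Winner); then Obi, Takahashi, Osei and Okafor (Qualifier).
Lund and Chaudhari both have date of most recent title May 8, 2004, so the next rule applies.
Lund and Chaudhari are each not a home-nation competitor, so the next rule applies.
Lund and Chaudhari both have world ranking 128, so the next rule applies.
Among Lund and Chaudhari, by ranking points (higher first): Lund (7990 pts) before Chaudhari (4839 pts).
Among Obi, Takahashi, Osei and Okafor, by date of most recent title (later first): Obi and Takahashi (Feb 9, 2008) before Osei and Okafor (Oct 19, 2004).
Obi and Takahashi are each a home-nation competitor, so the next rule applies.
Obi and Takahashi both have world ranking 131, so the next rule applies.
Among Obi and Takahashi, by ranking points (higher first): Obi (8251 pts) before Takahashi (3061 pts).
Osei and Okafor are each not a home-nation competitor, so the next rule applies.
Osei and Okafor both have world ranking 90, so the next rule applies.
Among Osei and Okafor, by ranking points (higher first): Osei (4292 pts) before Okafor (3660 pts).
So Lund takes precedence.

Lund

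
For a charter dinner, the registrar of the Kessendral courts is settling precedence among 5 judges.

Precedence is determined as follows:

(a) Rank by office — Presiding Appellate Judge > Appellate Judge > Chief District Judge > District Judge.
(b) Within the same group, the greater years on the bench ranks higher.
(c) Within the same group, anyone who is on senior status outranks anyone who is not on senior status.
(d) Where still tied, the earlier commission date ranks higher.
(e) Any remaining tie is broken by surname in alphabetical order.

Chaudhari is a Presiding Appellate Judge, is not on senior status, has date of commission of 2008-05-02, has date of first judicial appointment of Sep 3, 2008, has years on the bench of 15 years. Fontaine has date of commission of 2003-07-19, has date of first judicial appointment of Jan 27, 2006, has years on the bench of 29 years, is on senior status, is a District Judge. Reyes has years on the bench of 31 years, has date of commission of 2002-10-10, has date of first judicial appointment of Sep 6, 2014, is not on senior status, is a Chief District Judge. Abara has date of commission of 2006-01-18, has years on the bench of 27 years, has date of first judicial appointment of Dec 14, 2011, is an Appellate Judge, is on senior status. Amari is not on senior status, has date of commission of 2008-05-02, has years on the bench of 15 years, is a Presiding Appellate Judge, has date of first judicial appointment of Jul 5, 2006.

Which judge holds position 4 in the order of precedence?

By office: Amari and Chaudhari (Presiding Appellate Judge); then Abara (Appellate Judge); then Reyes (Chief District Judge); then Fontaine (District Judge).
Amari and Chaudhari both have years on the bench 15 years, so the next rule applies.
Amari and Chaudhari are each not on senior status, so the next rule applies.
Amari and Chaudhari both have date of commission 2008-05-02, so the next rule applies.
Among Amari and Chaudhari, alphabetically by surname: Amari before Chaudhari.
Order: Amari, Chaudhari, Abara, Reyes, Fontaine.

Reyes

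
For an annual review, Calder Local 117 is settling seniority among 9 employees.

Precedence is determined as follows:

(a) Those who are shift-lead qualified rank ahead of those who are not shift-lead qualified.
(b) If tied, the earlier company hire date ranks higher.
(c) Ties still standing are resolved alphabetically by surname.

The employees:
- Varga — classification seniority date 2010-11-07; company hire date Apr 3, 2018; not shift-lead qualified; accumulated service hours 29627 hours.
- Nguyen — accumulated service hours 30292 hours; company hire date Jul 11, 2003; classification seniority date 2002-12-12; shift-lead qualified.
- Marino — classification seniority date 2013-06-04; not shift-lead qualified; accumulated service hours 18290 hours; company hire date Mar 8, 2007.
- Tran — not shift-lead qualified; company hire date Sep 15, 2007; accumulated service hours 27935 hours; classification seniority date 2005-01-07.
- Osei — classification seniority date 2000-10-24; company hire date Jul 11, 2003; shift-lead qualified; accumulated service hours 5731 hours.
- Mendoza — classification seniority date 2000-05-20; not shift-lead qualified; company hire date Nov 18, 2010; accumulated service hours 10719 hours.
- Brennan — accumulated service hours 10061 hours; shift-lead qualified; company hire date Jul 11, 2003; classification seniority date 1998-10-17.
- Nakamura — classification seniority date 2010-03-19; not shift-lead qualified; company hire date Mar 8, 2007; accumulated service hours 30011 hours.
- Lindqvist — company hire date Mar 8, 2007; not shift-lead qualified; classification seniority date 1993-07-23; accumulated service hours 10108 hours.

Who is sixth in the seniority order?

Nakamura

By the first rule: Brennan, Nguyen and Osei (each shift-lead qualified); then Lindqvist, Marino, Nakamura, Tran, Mendoza and Varga (each not shift-lead qualified).
Brennan, Nguyen and Osei all have company hire date Jul 11, 2003, so the next rule applies.
Among Brennan, Nguyen and Osei, alphabetically by surname: Brennan before Nguyen before Osei.
Among Lindqvist, Marino, Nakamura, Tran, Mendoza and Varga, by company hire date (earlier first): Lindqvist, Marino and Nakamura (Mar 8, 2007) before Tran (Sep 15, 2007) before Mendoza (Nov 18, 2010) before Varga (Apr 3, 2018).
Among Lindqvist, Marino and Nakamura, alphabetically by surname: Lindqvist before Marino before Nakamura.
Order: Brennan, Nguyen, Osei, Lindqvist, Marino, Nakamura, Tran, Mendoza, Varga.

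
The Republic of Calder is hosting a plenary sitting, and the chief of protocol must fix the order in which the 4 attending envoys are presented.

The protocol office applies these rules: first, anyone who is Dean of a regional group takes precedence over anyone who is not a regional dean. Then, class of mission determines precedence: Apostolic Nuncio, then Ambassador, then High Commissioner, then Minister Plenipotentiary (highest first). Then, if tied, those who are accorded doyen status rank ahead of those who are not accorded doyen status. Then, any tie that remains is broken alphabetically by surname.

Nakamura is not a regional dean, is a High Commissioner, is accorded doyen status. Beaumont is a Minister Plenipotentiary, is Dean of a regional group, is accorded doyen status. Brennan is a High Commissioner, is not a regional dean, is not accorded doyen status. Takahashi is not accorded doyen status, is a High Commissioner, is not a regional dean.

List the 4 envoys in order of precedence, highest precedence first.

Beaumont, Nakamura, Brennan, Takahashi

By the first rule: Beaumont (Dean of a regional group); then Nakamura, Brennan and Takahashi (each not a regional dean).
Nakamura, Brennan and Takahashi are each High Commissioner, so the next rule applies.
Among Nakamura, Brennan and Takahashi, accorded doyen status before not accorded doyen status: Nakamura (accorded doyen status) before Brennan and Takahashi (not accorded doyen status).
Among Brennan and Takahashi, alphabetically by surname: Brennan before Takahashi.
Full order: Beaumont, Nakamura, Brennan, Takahashi.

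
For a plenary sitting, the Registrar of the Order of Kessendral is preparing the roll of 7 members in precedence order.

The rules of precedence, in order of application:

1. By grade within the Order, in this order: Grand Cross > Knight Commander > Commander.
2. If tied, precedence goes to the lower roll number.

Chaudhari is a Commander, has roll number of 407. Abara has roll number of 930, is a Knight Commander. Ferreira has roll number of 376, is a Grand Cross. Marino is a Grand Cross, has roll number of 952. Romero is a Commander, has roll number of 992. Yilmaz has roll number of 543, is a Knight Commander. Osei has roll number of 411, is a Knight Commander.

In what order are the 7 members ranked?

By grade within the Order: Ferreira and Marino (Grand Cross); then Osei, Yilmaz and Abara (Knight Commander); then Chaudhari and Romero (Commander).
Among Ferreira and Marino, by roll number (lower first): Ferreira (376) before Marino (952).
Among Osei, Yilmaz and Abara, by roll number (lower first): Osei (411) before Yilmaz (543) before Abara (930).
Among Chaudhari and Romero, by roll number (lower first): Chaudhari (407) before Romero (992).
Full order: Ferreira, Marino, Osei, Yilmaz, Abara, Chaudhari, Romero.

Ferreira, Marino, Osei, Yilmaz, Abara, Chaudhari, Romero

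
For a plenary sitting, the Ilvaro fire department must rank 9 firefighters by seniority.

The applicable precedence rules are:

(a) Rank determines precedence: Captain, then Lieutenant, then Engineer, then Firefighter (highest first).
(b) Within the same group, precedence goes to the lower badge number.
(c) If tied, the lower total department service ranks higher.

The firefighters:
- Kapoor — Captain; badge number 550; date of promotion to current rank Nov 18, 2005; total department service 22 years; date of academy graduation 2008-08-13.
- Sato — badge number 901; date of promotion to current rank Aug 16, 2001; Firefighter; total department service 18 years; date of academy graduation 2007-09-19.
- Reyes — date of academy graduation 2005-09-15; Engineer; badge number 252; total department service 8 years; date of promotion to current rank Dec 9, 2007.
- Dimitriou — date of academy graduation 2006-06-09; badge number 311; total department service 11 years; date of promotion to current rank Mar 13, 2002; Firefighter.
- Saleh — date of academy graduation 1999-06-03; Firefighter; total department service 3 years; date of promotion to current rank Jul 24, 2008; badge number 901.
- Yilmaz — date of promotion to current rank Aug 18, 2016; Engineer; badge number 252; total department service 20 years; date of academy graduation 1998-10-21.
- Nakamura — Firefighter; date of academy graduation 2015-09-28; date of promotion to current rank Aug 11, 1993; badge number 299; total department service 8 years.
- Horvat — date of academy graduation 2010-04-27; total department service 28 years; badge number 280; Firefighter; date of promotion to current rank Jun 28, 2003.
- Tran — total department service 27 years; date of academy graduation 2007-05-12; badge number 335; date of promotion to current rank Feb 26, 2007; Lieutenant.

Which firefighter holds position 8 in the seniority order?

By rank: Kapoor (Captain); then Tran (Lieutenant); then Reyes and Yilmaz (Engineer); then Horvat, Nakamura, Dimitriou, Saleh and Sato (Firefighter).
Reyes and Yilmaz both have badge number 252, so the next rule applies.
Among Reyes and Yilmaz, by total department service (lower first): Reyes (8 years) before Yilmaz (20 years).
Among Horvat, Nakamura, Dimitriou, Saleh and Sato, by badge number (lower first): Horvat (280) before Nakamura (299) before Dimitriou (311) before Saleh and Sato (901).
Among Saleh and Sato, by total department service (lower first): Saleh (3 years) before Sato (18 years).
Order: Kapoor, Tran, Reyes, Yilmaz, Horvat, Nakamura, Dimitriou, Saleh, Sato.

Saleh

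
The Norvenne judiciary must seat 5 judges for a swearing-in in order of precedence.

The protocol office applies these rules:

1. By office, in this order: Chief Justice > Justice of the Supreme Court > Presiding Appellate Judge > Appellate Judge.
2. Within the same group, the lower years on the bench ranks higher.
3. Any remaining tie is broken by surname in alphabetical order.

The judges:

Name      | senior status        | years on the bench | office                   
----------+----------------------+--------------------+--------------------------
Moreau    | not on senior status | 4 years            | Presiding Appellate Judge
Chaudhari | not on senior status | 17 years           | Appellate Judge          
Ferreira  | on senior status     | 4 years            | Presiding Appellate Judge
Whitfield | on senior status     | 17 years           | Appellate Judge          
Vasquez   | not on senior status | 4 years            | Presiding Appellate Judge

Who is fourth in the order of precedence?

Chaudhari

By office: Ferreira, Moreau and Vasquez (Presiding Appellate Judge); then Chaudhari and Whitfield (Appellate Judge).
Ferreira, Moreau and Vasquez all have years on the bench 4 years, so the next rule applies.
Among Ferreira, Moreau and Vasquez, alphabetically by surname: Ferreira before Moreau before Vasquez.
Chaudhari and Whitfield both have years on the bench 17 years, so the next rule applies.
Among Chaudhari and Whitfield, alphabetically by surname: Chaudhari before Whitfield.
Order: Ferreira, Moreau, Vasquez, Chaudhari, Whitfield.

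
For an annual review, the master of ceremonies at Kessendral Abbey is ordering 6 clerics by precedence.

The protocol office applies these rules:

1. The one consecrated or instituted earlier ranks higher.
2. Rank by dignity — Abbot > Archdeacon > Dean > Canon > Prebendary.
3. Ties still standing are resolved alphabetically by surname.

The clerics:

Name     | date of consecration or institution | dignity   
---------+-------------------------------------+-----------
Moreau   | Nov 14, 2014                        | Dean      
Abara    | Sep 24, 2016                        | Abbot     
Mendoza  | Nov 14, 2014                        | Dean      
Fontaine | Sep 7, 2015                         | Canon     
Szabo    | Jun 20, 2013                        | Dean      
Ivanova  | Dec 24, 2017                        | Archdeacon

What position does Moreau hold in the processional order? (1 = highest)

3

By date of consecration or institution (earlier first): Szabo (Jun 20, 2013); then Mendoza and Moreau (both Nov 14, 2014); then Fontaine (Sep 7, 2015); then Abara (Sep 24, 2016); then Ivanova (Dec 24, 2017).
Mendoza and Moreau are each Dean, so the next rule applies.
Among Mendoza and Moreau, alphabetically by surname: Mendoza before Moreau.
Order: Szabo, Mendoza, Moreau, Fontaine, Abara, Ivanova. So position 3.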